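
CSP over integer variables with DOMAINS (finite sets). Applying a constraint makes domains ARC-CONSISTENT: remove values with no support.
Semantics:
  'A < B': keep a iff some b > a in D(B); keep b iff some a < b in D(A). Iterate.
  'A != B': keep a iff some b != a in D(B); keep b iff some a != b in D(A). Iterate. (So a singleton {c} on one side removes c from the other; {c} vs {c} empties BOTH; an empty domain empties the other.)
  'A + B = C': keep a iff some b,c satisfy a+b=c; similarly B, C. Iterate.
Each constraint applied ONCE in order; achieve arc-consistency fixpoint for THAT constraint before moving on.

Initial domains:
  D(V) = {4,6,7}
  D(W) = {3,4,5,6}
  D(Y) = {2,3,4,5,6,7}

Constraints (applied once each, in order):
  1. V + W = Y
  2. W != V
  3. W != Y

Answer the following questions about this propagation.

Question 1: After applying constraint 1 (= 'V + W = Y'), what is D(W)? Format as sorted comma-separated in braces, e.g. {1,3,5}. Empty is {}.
Constraint 1 (V + W = Y) on D(V)={4,6,7} D(W)={3,4,5,6} D(Y)={2,3,4,5,6,7}: V {4,6,7}->{4}; W {3,4,5,6}->{3}; Y {2,3,4,5,6,7}->{7}
So after constraint 1: D(W) = {3}

Answer: {3}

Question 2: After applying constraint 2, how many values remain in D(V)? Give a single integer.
Answer: 1

Derivation:
Constraint 1 (V + W = Y) on D(V)={4,6,7} D(W)={3,4,5,6} D(Y)={2,3,4,5,6,7}: V {4,6,7}->{4}; W {3,4,5,6}->{3}; Y {2,3,4,5,6,7}->{7}
Constraint 2 (W != V) on D(W)={3} D(V)={4}: no change
So after constraint 2: D(V)={4}, size = 1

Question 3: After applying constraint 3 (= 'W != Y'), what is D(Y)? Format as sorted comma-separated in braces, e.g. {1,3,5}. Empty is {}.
Constraint 1 (V + W = Y) on D(V)={4,6,7} D(W)={3,4,5,6} D(Y)={2,3,4,5,6,7}: V {4,6,7}->{4}; W {3,4,5,6}->{3}; Y {2,3,4,5,6,7}->{7}
Constraint 2 (W != V) on D(W)={3} D(V)={4}: no change
Constraint 3 (W != Y) on D(W)={3} D(Y)={7}: no change
So after constraint 3: D(Y) = {7}

Answer: {7}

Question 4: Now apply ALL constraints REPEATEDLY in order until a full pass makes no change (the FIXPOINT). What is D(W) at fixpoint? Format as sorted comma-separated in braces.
pass 0 (initial): D(W)={3,4,5,6}
pass 1: V {4,6,7}->{4}; W {3,4,5,6}->{3}; Y {2,3,4,5,6,7}->{7}
pass 2: no change
Fixpoint after 2 passes: D(W) = {3}

Answer: {3}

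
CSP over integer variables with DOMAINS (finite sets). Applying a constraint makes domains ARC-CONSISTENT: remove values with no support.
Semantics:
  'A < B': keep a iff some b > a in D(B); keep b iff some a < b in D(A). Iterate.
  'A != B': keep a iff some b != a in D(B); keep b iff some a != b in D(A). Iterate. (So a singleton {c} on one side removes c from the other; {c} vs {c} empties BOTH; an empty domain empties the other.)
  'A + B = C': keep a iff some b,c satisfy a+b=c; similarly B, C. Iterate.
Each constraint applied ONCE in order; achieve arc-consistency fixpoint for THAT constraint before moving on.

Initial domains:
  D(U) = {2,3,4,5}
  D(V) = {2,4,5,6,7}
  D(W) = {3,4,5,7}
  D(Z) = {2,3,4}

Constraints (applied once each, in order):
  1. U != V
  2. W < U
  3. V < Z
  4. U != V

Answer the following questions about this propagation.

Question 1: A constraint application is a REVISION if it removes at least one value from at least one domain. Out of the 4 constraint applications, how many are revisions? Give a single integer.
Constraint 1 (U != V) on D(U)={2,3,4,5} D(V)={2,4,5,6,7}: no change => not a revision
Constraint 2 (W < U) on D(W)={3,4,5,7} D(U)={2,3,4,5}: W {3,4,5,7}->{3,4}; U {2,3,4,5}->{4,5} => REVISION
Constraint 3 (V < Z) on D(V)={2,4,5,6,7} D(Z)={2,3,4}: V {2,4,5,6,7}->{2}; Z {2,3,4}->{3,4} => REVISION
Constraint 4 (U != V) on D(U)={4,5} D(V)={2}: no change => not a revision
Total revisions = 2

Answer: 2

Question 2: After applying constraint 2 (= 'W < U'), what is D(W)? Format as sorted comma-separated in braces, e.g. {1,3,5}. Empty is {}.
Constraint 1 (U != V) on D(U)={2,3,4,5} D(V)={2,4,5,6,7}: no change
Constraint 2 (W < U) on D(W)={3,4,5,7} D(U)={2,3,4,5}: W {3,4,5,7}->{3,4}; U {2,3,4,5}->{4,5}
So after constraint 2: D(W) = {3,4}

Answer: {3,4}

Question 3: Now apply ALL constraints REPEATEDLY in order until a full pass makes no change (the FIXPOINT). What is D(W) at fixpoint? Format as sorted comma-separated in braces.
pass 0 (initial): D(W)={3,4,5,7}
pass 1: U {2,3,4,5}->{4,5}; V {2,4,5,6,7}->{2}; W {3,4,5,7}->{3,4}; Z {2,3,4}->{3,4}
pass 2: no change
Fixpoint after 2 passes: D(W) = {3,4}

Answer: {3,4}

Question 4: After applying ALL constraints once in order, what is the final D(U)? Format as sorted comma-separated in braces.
Constraint 1 (U != V) on D(U)={2,3,4,5} D(V)={2,4,5,6,7}: no change
Constraint 2 (W < U) on D(W)={3,4,5,7} D(U)={2,3,4,5}: W {3,4,5,7}->{3,4}; U {2,3,4,5}->{4,5}
Constraint 3 (V < Z) on D(V)={2,4,5,6,7} D(Z)={2,3,4}: V {2,4,5,6,7}->{2}; Z {2,3,4}->{3,4}
Constraint 4 (U != V) on D(U)={4,5} D(V)={2}: no change
So after all 4 constraints: D(U) = {4,5}

Answer: {4,5}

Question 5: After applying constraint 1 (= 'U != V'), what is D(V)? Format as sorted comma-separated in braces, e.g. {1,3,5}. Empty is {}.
Answer: {2,4,5,6,7}

Derivation:
Constraint 1 (U != V) on D(U)={2,3,4,5} D(V)={2,4,5,6,7}: no change
So after constraint 1: D(V) = {2,4,5,6,7}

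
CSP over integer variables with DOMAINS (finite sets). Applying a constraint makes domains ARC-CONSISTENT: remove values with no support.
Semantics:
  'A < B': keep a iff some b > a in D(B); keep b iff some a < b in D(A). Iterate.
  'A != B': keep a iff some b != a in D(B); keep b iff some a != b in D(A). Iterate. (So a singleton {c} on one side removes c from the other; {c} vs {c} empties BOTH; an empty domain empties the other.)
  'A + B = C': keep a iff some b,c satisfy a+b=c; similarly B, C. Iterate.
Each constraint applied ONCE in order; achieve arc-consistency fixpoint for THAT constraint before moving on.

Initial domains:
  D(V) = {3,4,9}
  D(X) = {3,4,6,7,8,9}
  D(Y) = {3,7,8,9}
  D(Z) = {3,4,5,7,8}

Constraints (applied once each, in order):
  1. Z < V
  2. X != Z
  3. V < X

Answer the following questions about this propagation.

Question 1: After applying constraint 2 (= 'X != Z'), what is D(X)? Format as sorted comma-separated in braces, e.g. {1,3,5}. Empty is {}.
Constraint 1 (Z < V) on D(Z)={3,4,5,7,8} D(V)={3,4,9}: V {3,4,9}->{4,9}
Constraint 2 (X != Z) on D(X)={3,4,6,7,8,9} D(Z)={3,4,5,7,8}: no change
So after constraint 2: D(X) = {3,4,6,7,8,9}

Answer: {3,4,6,7,8,9}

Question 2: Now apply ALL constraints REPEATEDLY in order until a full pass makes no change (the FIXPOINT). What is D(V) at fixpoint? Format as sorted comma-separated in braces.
Answer: {4}

Derivation:
pass 0 (initial): D(V)={3,4,9}
pass 1: V {3,4,9}->{4}; X {3,4,6,7,8,9}->{6,7,8,9}
pass 2: Z {3,4,5,7,8}->{3}
pass 3: no change
Fixpoint after 3 passes: D(V) = {4}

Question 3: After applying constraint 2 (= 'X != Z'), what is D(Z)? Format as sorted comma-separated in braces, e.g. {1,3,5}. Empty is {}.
Constraint 1 (Z < V) on D(Z)={3,4,5,7,8} D(V)={3,4,9}: V {3,4,9}->{4,9}
Constraint 2 (X != Z) on D(X)={3,4,6,7,8,9} D(Z)={3,4,5,7,8}: no change
So after constraint 2: D(Z) = {3,4,5,7,8}

Answer: {3,4,5,7,8}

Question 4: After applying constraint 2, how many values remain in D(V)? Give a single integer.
Answer: 2

Derivation:
Constraint 1 (Z < V) on D(Z)={3,4,5,7,8} D(V)={3,4,9}: V {3,4,9}->{4,9}
Constraint 2 (X != Z) on D(X)={3,4,6,7,8,9} D(Z)={3,4,5,7,8}: no change
So after constraint 2: D(V)={4,9}, size = 2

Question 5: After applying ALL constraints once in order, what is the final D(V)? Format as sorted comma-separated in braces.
Constraint 1 (Z < V) on D(Z)={3,4,5,7,8} D(V)={3,4,9}: V {3,4,9}->{4,9}
Constraint 2 (X != Z) on D(X)={3,4,6,7,8,9} D(Z)={3,4,5,7,8}: no change
Constraint 3 (V < X) on D(V)={4,9} D(X)={3,4,6,7,8,9}: V {4,9}->{4}; X {3,4,6,7,8,9}->{6,7,8,9}
So after all 3 constraints: D(V) = {4}

Answer: {4}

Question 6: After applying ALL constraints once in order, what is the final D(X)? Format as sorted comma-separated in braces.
Constraint 1 (Z < V) on D(Z)={3,4,5,7,8} D(V)={3,4,9}: V {3,4,9}->{4,9}
Constraint 2 (X != Z) on D(X)={3,4,6,7,8,9} D(Z)={3,4,5,7,8}: no change
Constraint 3 (V < X) on D(V)={4,9} D(X)={3,4,6,7,8,9}: V {4,9}->{4}; X {3,4,6,7,8,9}->{6,7,8,9}
So after all 3 constraints: D(X) = {6,7,8,9}

Answer: {6,7,8,9}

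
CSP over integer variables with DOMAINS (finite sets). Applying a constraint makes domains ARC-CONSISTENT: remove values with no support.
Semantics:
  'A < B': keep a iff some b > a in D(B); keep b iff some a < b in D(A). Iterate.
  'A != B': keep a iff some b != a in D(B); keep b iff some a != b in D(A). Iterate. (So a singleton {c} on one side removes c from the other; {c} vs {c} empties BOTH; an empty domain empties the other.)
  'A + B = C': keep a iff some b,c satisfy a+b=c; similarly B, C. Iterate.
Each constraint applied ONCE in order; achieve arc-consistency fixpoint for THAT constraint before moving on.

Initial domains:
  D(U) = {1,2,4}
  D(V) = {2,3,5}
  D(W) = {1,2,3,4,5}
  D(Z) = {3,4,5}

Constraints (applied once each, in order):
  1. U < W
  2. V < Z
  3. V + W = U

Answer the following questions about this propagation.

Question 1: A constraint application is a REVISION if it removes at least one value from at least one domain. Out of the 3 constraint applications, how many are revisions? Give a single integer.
Answer: 3

Derivation:
Constraint 1 (U < W) on D(U)={1,2,4} D(W)={1,2,3,4,5}: W {1,2,3,4,5}->{2,3,4,5} => REVISION
Constraint 2 (V < Z) on D(V)={2,3,5} D(Z)={3,4,5}: V {2,3,5}->{2,3} => REVISION
Constraint 3 (V + W = U) on D(V)={2,3} D(W)={2,3,4,5} D(U)={1,2,4}: V {2,3}->{2}; W {2,3,4,5}->{2}; U {1,2,4}->{4} => REVISION
Total revisions = 3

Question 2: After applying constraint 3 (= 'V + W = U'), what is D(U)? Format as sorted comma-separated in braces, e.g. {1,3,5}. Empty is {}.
Answer: {4}

Derivation:
Constraint 1 (U < W) on D(U)={1,2,4} D(W)={1,2,3,4,5}: W {1,2,3,4,5}->{2,3,4,5}
Constraint 2 (V < Z) on D(V)={2,3,5} D(Z)={3,4,5}: V {2,3,5}->{2,3}
Constraint 3 (V + W = U) on D(V)={2,3} D(W)={2,3,4,5} D(U)={1,2,4}: V {2,3}->{2}; W {2,3,4,5}->{2}; U {1,2,4}->{4}
So after constraint 3: D(U) = {4}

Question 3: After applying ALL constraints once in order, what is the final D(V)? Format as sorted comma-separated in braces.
Constraint 1 (U < W) on D(U)={1,2,4} D(W)={1,2,3,4,5}: W {1,2,3,4,5}->{2,3,4,5}
Constraint 2 (V < Z) on D(V)={2,3,5} D(Z)={3,4,5}: V {2,3,5}->{2,3}
Constraint 3 (V + W = U) on D(V)={2,3} D(W)={2,3,4,5} D(U)={1,2,4}: V {2,3}->{2}; W {2,3,4,5}->{2}; U {1,2,4}->{4}
So after all 3 constraints: D(V) = {2}

Answer: {2}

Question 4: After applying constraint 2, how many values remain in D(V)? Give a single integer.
Answer: 2

Derivation:
Constraint 1 (U < W) on D(U)={1,2,4} D(W)={1,2,3,4,5}: W {1,2,3,4,5}->{2,3,4,5}
Constraint 2 (V < Z) on D(V)={2,3,5} D(Z)={3,4,5}: V {2,3,5}->{2,3}
So after constraint 2: D(V)={2,3}, size = 2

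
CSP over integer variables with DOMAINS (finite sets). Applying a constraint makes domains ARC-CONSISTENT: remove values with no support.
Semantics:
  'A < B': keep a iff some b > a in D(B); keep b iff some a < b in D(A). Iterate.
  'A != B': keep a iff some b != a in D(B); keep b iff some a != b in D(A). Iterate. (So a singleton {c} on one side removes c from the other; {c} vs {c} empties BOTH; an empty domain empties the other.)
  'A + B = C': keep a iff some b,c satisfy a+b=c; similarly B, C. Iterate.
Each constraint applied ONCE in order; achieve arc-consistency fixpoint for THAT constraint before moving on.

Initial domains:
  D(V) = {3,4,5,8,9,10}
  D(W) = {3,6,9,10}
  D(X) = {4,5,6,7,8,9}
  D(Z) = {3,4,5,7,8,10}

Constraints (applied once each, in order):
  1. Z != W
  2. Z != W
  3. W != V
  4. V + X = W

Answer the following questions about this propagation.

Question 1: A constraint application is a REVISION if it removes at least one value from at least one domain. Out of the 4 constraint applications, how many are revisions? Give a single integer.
Constraint 1 (Z != W) on D(Z)={3,4,5,7,8,10} D(W)={3,6,9,10}: no change => not a revision
Constraint 2 (Z != W) on D(Z)={3,4,5,7,8,10} D(W)={3,6,9,10}: no change => not a revision
Constraint 3 (W != V) on D(W)={3,6,9,10} D(V)={3,4,5,8,9,10}: no change => not a revision
Constraint 4 (V + X = W) on D(V)={3,4,5,8,9,10} D(X)={4,5,6,7,8,9} D(W)={3,6,9,10}: V {3,4,5,8,9,10}->{3,4,5}; X {4,5,6,7,8,9}->{4,5,6,7}; W {3,6,9,10}->{9,10} => REVISION
Total revisions = 1

Answer: 1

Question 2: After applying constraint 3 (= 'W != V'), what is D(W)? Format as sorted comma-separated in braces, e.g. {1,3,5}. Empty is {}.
Answer: {3,6,9,10}

Derivation:
Constraint 1 (Z != W) on D(Z)={3,4,5,7,8,10} D(W)={3,6,9,10}: no change
Constraint 2 (Z != W) on D(Z)={3,4,5,7,8,10} D(W)={3,6,9,10}: no change
Constraint 3 (W != V) on D(W)={3,6,9,10} D(V)={3,4,5,8,9,10}: no change
So after constraint 3: D(W) = {3,6,9,10}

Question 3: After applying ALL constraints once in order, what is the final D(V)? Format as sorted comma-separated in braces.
Answer: {3,4,5}

Derivation:
Constraint 1 (Z != W) on D(Z)={3,4,5,7,8,10} D(W)={3,6,9,10}: no change
Constraint 2 (Z != W) on D(Z)={3,4,5,7,8,10} D(W)={3,6,9,10}: no change
Constraint 3 (W != V) on D(W)={3,6,9,10} D(V)={3,4,5,8,9,10}: no change
Constraint 4 (V + X = W) on D(V)={3,4,5,8,9,10} D(X)={4,5,6,7,8,9} D(W)={3,6,9,10}: V {3,4,5,8,9,10}->{3,4,5}; X {4,5,6,7,8,9}->{4,5,6,7}; W {3,6,9,10}->{9,10}
So after all 4 constraints: D(V) = {3,4,5}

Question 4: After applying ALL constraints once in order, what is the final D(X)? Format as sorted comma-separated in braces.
Answer: {4,5,6,7}

Derivation:
Constraint 1 (Z != W) on D(Z)={3,4,5,7,8,10} D(W)={3,6,9,10}: no change
Constraint 2 (Z != W) on D(Z)={3,4,5,7,8,10} D(W)={3,6,9,10}: no change
Constraint 3 (W != V) on D(W)={3,6,9,10} D(V)={3,4,5,8,9,10}: no change
Constraint 4 (V + X = W) on D(V)={3,4,5,8,9,10} D(X)={4,5,6,7,8,9} D(W)={3,6,9,10}: V {3,4,5,8,9,10}->{3,4,5}; X {4,5,6,7,8,9}->{4,5,6,7}; W {3,6,9,10}->{9,10}
So after all 4 constraints: D(X) = {4,5,6,7}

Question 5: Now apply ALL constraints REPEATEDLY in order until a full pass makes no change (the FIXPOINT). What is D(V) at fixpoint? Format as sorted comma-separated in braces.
Answer: {3,4,5}

Derivation:
pass 0 (initial): D(V)={3,4,5,8,9,10}
pass 1: V {3,4,5,8,9,10}->{3,4,5}; W {3,6,9,10}->{9,10}; X {4,5,6,7,8,9}->{4,5,6,7}
pass 2: no change
Fixpoint after 2 passes: D(V) = {3,4,5}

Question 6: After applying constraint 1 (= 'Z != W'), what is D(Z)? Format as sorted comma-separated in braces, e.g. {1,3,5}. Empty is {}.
Constraint 1 (Z != W) on D(Z)={3,4,5,7,8,10} D(W)={3,6,9,10}: no change
So after constraint 1: D(Z) = {3,4,5,7,8,10}

Answer: {3,4,5,7,8,10}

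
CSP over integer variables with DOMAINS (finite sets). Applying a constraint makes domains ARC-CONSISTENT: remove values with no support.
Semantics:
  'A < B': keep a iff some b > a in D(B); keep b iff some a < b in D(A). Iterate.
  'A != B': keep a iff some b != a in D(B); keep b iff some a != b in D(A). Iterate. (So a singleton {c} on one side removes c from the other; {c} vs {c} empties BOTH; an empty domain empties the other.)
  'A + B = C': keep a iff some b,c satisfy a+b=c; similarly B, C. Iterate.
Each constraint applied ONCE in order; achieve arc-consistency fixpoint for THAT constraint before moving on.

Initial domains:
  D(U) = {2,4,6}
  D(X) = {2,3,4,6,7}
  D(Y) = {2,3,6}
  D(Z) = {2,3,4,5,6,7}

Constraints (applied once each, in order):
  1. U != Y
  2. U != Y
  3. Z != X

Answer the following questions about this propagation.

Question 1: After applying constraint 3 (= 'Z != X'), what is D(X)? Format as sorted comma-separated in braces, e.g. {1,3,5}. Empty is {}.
Answer: {2,3,4,6,7}

Derivation:
Constraint 1 (U != Y) on D(U)={2,4,6} D(Y)={2,3,6}: no change
Constraint 2 (U != Y) on D(U)={2,4,6} D(Y)={2,3,6}: no change
Constraint 3 (Z != X) on D(Z)={2,3,4,5,6,7} D(X)={2,3,4,6,7}: no change
So after constraint 3: D(X) = {2,3,4,6,7}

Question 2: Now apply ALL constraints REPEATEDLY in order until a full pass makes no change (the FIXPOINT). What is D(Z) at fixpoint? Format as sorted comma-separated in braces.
pass 0 (initial): D(Z)={2,3,4,5,6,7}
pass 1: no change
Fixpoint after 1 passes: D(Z) = {2,3,4,5,6,7}

Answer: {2,3,4,5,6,7}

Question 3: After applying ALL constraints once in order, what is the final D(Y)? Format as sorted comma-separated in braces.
Answer: {2,3,6}

Derivation:
Constraint 1 (U != Y) on D(U)={2,4,6} D(Y)={2,3,6}: no change
Constraint 2 (U != Y) on D(U)={2,4,6} D(Y)={2,3,6}: no change
Constraint 3 (Z != X) on D(Z)={2,3,4,5,6,7} D(X)={2,3,4,6,7}: no change
So after all 3 constraints: D(Y) = {2,3,6}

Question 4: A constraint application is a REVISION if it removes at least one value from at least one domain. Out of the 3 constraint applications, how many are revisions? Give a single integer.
Answer: 0

Derivation:
Constraint 1 (U != Y) on D(U)={2,4,6} D(Y)={2,3,6}: no change => not a revision
Constraint 2 (U != Y) on D(U)={2,4,6} D(Y)={2,3,6}: no change => not a revision
Constraint 3 (Z != X) on D(Z)={2,3,4,5,6,7} D(X)={2,3,4,6,7}: no change => not a revision
Total revisions = 0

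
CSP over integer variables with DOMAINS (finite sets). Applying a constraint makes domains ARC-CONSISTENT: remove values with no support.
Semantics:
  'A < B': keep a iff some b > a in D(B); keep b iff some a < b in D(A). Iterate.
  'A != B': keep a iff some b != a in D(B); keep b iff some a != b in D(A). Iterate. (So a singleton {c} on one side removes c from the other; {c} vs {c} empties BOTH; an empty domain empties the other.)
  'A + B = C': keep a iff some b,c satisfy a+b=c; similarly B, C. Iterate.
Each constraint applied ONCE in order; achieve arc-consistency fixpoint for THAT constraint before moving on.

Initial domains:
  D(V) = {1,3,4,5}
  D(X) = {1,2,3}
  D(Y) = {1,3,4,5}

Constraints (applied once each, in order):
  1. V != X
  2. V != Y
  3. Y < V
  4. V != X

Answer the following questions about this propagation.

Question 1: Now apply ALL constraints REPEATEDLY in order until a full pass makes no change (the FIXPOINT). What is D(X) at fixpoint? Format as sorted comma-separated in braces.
Answer: {1,2,3}

Derivation:
pass 0 (initial): D(X)={1,2,3}
pass 1: V {1,3,4,5}->{3,4,5}; Y {1,3,4,5}->{1,3,4}
pass 2: no change
Fixpoint after 2 passes: D(X) = {1,2,3}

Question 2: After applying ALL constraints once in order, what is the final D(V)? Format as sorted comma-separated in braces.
Answer: {3,4,5}

Derivation:
Constraint 1 (V != X) on D(V)={1,3,4,5} D(X)={1,2,3}: no change
Constraint 2 (V != Y) on D(V)={1,3,4,5} D(Y)={1,3,4,5}: no change
Constraint 3 (Y < V) on D(Y)={1,3,4,5} D(V)={1,3,4,5}: Y {1,3,4,5}->{1,3,4}; V {1,3,4,5}->{3,4,5}
Constraint 4 (V != X) on D(V)={3,4,5} D(X)={1,2,3}: no change
So after all 4 constraints: D(V) = {3,4,5}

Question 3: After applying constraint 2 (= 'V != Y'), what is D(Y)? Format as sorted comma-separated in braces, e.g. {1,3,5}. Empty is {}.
Constraint 1 (V != X) on D(V)={1,3,4,5} D(X)={1,2,3}: no change
Constraint 2 (V != Y) on D(V)={1,3,4,5} D(Y)={1,3,4,5}: no change
So after constraint 2: D(Y) = {1,3,4,5}

Answer: {1,3,4,5}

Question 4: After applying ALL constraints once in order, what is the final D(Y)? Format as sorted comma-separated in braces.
Answer: {1,3,4}

Derivation:
Constraint 1 (V != X) on D(V)={1,3,4,5} D(X)={1,2,3}: no change
Constraint 2 (V != Y) on D(V)={1,3,4,5} D(Y)={1,3,4,5}: no change
Constraint 3 (Y < V) on D(Y)={1,3,4,5} D(V)={1,3,4,5}: Y {1,3,4,5}->{1,3,4}; V {1,3,4,5}->{3,4,5}
Constraint 4 (V != X) on D(V)={3,4,5} D(X)={1,2,3}: no change
So after all 4 constraints: D(Y) = {1,3,4}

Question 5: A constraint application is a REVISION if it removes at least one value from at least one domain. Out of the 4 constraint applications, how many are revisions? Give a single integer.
Constraint 1 (V != X) on D(V)={1,3,4,5} D(X)={1,2,3}: no change => not a revision
Constraint 2 (V != Y) on D(V)={1,3,4,5} D(Y)={1,3,4,5}: no change => not a revision
Constraint 3 (Y < V) on D(Y)={1,3,4,5} D(V)={1,3,4,5}: Y {1,3,4,5}->{1,3,4}; V {1,3,4,5}->{3,4,5} => REVISION
Constraint 4 (V != X) on D(V)={3,4,5} D(X)={1,2,3}: no change => not a revision
Total revisions = 1

Answer: 1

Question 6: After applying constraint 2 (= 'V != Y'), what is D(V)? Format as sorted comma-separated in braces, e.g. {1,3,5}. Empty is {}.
Answer: {1,3,4,5}

Derivation:
Constraint 1 (V != X) on D(V)={1,3,4,5} D(X)={1,2,3}: no change
Constraint 2 (V != Y) on D(V)={1,3,4,5} D(Y)={1,3,4,5}: no change
So after constraint 2: D(V) = {1,3,4,5}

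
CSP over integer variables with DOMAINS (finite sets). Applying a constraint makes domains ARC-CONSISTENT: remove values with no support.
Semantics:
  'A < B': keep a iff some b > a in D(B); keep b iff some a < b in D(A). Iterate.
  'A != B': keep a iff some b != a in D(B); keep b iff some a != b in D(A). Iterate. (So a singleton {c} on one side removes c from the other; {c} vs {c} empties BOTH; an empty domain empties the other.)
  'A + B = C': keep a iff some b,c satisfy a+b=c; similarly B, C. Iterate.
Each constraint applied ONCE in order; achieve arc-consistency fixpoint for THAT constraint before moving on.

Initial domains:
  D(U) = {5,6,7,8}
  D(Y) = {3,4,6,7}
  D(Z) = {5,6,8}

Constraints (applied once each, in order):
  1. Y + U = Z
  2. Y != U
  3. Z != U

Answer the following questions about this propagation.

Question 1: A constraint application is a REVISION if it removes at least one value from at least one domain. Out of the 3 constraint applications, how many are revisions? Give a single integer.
Answer: 1

Derivation:
Constraint 1 (Y + U = Z) on D(Y)={3,4,6,7} D(U)={5,6,7,8} D(Z)={5,6,8}: Y {3,4,6,7}->{3}; U {5,6,7,8}->{5}; Z {5,6,8}->{8} => REVISION
Constraint 2 (Y != U) on D(Y)={3} D(U)={5}: no change => not a revision
Constraint 3 (Z != U) on D(Z)={8} D(U)={5}: no change => not a revision
Total revisions = 1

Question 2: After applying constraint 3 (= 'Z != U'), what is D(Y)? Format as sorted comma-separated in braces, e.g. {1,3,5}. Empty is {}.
Answer: {3}

Derivation:
Constraint 1 (Y + U = Z) on D(Y)={3,4,6,7} D(U)={5,6,7,8} D(Z)={5,6,8}: Y {3,4,6,7}->{3}; U {5,6,7,8}->{5}; Z {5,6,8}->{8}
Constraint 2 (Y != U) on D(Y)={3} D(U)={5}: no change
Constraint 3 (Z != U) on D(Z)={8} D(U)={5}: no change
So after constraint 3: D(Y) = {3}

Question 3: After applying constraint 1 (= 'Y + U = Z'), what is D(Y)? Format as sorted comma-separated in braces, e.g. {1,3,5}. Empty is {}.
Constraint 1 (Y + U = Z) on D(Y)={3,4,6,7} D(U)={5,6,7,8} D(Z)={5,6,8}: Y {3,4,6,7}->{3}; U {5,6,7,8}->{5}; Z {5,6,8}->{8}
So after constraint 1: D(Y) = {3}

Answer: {3}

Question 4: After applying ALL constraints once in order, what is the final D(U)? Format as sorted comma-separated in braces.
Answer: {5}

Derivation:
Constraint 1 (Y + U = Z) on D(Y)={3,4,6,7} D(U)={5,6,7,8} D(Z)={5,6,8}: Y {3,4,6,7}->{3}; U {5,6,7,8}->{5}; Z {5,6,8}->{8}
Constraint 2 (Y != U) on D(Y)={3} D(U)={5}: no change
Constraint 3 (Z != U) on D(Z)={8} D(U)={5}: no change
So after all 3 constraints: D(U) = {5}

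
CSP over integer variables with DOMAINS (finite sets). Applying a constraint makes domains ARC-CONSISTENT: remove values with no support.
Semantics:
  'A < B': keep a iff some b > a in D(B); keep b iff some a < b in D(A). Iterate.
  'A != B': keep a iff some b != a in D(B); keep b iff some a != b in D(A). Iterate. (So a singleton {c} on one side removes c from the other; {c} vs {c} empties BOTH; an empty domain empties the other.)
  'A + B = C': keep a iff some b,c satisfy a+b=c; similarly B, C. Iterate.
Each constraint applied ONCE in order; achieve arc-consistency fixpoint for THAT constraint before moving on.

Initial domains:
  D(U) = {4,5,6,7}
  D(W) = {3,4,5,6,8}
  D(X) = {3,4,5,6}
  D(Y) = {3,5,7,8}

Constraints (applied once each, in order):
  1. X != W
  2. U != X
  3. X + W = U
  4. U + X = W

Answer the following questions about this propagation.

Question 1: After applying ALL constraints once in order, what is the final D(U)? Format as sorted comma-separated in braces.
Constraint 1 (X != W) on D(X)={3,4,5,6} D(W)={3,4,5,6,8}: no change
Constraint 2 (U != X) on D(U)={4,5,6,7} D(X)={3,4,5,6}: no change
Constraint 3 (X + W = U) on D(X)={3,4,5,6} D(W)={3,4,5,6,8} D(U)={4,5,6,7}: X {3,4,5,6}->{3,4}; W {3,4,5,6,8}->{3,4}; U {4,5,6,7}->{6,7}
Constraint 4 (U + X = W) on D(U)={6,7} D(X)={3,4} D(W)={3,4}: U {6,7}->{}; X {3,4}->{}; W {3,4}->{}
So after all 4 constraints: D(U) = {}

Answer: {}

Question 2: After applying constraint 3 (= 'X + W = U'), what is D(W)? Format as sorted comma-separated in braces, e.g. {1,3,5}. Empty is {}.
Constraint 1 (X != W) on D(X)={3,4,5,6} D(W)={3,4,5,6,8}: no change
Constraint 2 (U != X) on D(U)={4,5,6,7} D(X)={3,4,5,6}: no change
Constraint 3 (X + W = U) on D(X)={3,4,5,6} D(W)={3,4,5,6,8} D(U)={4,5,6,7}: X {3,4,5,6}->{3,4}; W {3,4,5,6,8}->{3,4}; U {4,5,6,7}->{6,7}
So after constraint 3: D(W) = {3,4}

Answer: {3,4}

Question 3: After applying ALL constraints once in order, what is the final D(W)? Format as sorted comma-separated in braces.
Constraint 1 (X != W) on D(X)={3,4,5,6} D(W)={3,4,5,6,8}: no change
Constraint 2 (U != X) on D(U)={4,5,6,7} D(X)={3,4,5,6}: no change
Constraint 3 (X + W = U) on D(X)={3,4,5,6} D(W)={3,4,5,6,8} D(U)={4,5,6,7}: X {3,4,5,6}->{3,4}; W {3,4,5,6,8}->{3,4}; U {4,5,6,7}->{6,7}
Constraint 4 (U + X = W) on D(U)={6,7} D(X)={3,4} D(W)={3,4}: U {6,7}->{}; X {3,4}->{}; W {3,4}->{}
So after all 4 constraints: D(W) = {}

Answer: {}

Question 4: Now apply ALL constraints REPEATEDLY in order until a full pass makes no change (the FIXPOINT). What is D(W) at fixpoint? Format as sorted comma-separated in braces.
pass 0 (initial): D(W)={3,4,5,6,8}
pass 1: U {4,5,6,7}->{}; W {3,4,5,6,8}->{}; X {3,4,5,6}->{}
pass 2: no change
Fixpoint after 2 passes: D(W) = {}

Answer: {}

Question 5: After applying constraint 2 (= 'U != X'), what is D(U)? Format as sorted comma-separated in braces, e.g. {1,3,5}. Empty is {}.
Constraint 1 (X != W) on D(X)={3,4,5,6} D(W)={3,4,5,6,8}: no change
Constraint 2 (U != X) on D(U)={4,5,6,7} D(X)={3,4,5,6}: no change
So after constraint 2: D(U) = {4,5,6,7}

Answer: {4,5,6,7}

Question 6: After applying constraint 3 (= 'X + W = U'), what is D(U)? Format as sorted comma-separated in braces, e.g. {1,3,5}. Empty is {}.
Constraint 1 (X != W) on D(X)={3,4,5,6} D(W)={3,4,5,6,8}: no change
Constraint 2 (U != X) on D(U)={4,5,6,7} D(X)={3,4,5,6}: no change
Constraint 3 (X + W = U) on D(X)={3,4,5,6} D(W)={3,4,5,6,8} D(U)={4,5,6,7}: X {3,4,5,6}->{3,4}; W {3,4,5,6,8}->{3,4}; U {4,5,6,7}->{6,7}
So after constraint 3: D(U) = {6,7}

Answer: {6,7}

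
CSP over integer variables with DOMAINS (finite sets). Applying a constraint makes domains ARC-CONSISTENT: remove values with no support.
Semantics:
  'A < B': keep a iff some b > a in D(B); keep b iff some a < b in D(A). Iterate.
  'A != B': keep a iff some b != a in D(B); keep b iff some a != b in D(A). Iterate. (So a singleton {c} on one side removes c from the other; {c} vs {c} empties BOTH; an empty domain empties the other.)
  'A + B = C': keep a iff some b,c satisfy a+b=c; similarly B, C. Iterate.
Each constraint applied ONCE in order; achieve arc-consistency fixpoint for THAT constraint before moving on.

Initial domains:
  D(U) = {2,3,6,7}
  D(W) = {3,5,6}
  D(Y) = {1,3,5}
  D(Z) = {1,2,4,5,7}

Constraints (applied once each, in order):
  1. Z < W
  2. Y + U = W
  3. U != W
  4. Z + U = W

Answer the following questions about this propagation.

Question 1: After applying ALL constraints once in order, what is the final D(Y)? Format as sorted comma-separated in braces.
Constraint 1 (Z < W) on D(Z)={1,2,4,5,7} D(W)={3,5,6}: Z {1,2,4,5,7}->{1,2,4,5}
Constraint 2 (Y + U = W) on D(Y)={1,3,5} D(U)={2,3,6,7} D(W)={3,5,6}: Y {1,3,5}->{1,3}; U {2,3,6,7}->{2,3}
Constraint 3 (U != W) on D(U)={2,3} D(W)={3,5,6}: no change
Constraint 4 (Z + U = W) on D(Z)={1,2,4,5} D(U)={2,3} D(W)={3,5,6}: Z {1,2,4,5}->{1,2,4}
So after all 4 constraints: D(Y) = {1,3}

Answer: {1,3}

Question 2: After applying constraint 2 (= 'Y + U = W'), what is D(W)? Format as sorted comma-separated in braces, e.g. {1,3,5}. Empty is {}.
Constraint 1 (Z < W) on D(Z)={1,2,4,5,7} D(W)={3,5,6}: Z {1,2,4,5,7}->{1,2,4,5}
Constraint 2 (Y + U = W) on D(Y)={1,3,5} D(U)={2,3,6,7} D(W)={3,5,6}: Y {1,3,5}->{1,3}; U {2,3,6,7}->{2,3}
So after constraint 2: D(W) = {3,5,6}

Answer: {3,5,6}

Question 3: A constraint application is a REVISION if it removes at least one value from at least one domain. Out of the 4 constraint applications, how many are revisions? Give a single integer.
Constraint 1 (Z < W) on D(Z)={1,2,4,5,7} D(W)={3,5,6}: Z {1,2,4,5,7}->{1,2,4,5} => REVISION
Constraint 2 (Y + U = W) on D(Y)={1,3,5} D(U)={2,3,6,7} D(W)={3,5,6}: Y {1,3,5}->{1,3}; U {2,3,6,7}->{2,3} => REVISION
Constraint 3 (U != W) on D(U)={2,3} D(W)={3,5,6}: no change => not a revision
Constraint 4 (Z + U = W) on D(Z)={1,2,4,5} D(U)={2,3} D(W)={3,5,6}: Z {1,2,4,5}->{1,2,4} => REVISION
Total revisions = 3

Answer: 3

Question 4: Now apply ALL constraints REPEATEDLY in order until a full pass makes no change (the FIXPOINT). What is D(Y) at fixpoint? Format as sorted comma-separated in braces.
pass 0 (initial): D(Y)={1,3,5}
pass 1: U {2,3,6,7}->{2,3}; Y {1,3,5}->{1,3}; Z {1,2,4,5,7}->{1,2,4}
pass 2: no change
Fixpoint after 2 passes: D(Y) = {1,3}

Answer: {1,3}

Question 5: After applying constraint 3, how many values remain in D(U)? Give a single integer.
Constraint 1 (Z < W) on D(Z)={1,2,4,5,7} D(W)={3,5,6}: Z {1,2,4,5,7}->{1,2,4,5}
Constraint 2 (Y + U = W) on D(Y)={1,3,5} D(U)={2,3,6,7} D(W)={3,5,6}: Y {1,3,5}->{1,3}; U {2,3,6,7}->{2,3}
Constraint 3 (U != W) on D(U)={2,3} D(W)={3,5,6}: no change
So after constraint 3: D(U)={2,3}, size = 2

Answer: 2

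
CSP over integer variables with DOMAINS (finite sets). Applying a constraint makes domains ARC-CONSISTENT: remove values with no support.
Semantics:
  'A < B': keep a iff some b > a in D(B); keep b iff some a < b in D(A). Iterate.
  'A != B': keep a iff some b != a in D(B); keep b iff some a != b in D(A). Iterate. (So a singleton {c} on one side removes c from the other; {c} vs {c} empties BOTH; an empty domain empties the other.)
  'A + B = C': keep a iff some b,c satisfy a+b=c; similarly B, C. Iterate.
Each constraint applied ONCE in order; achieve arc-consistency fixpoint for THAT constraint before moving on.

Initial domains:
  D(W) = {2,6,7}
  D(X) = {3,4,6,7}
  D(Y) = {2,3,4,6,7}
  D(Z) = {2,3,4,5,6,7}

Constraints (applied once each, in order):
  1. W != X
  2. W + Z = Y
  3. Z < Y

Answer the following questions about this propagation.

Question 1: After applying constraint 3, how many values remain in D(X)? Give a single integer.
Answer: 4

Derivation:
Constraint 1 (W != X) on D(W)={2,6,7} D(X)={3,4,6,7}: no change
Constraint 2 (W + Z = Y) on D(W)={2,6,7} D(Z)={2,3,4,5,6,7} D(Y)={2,3,4,6,7}: W {2,6,7}->{2}; Z {2,3,4,5,6,7}->{2,4,5}; Y {2,3,4,6,7}->{4,6,7}
Constraint 3 (Z < Y) on D(Z)={2,4,5} D(Y)={4,6,7}: no change
So after constraint 3: D(X)={3,4,6,7}, size = 4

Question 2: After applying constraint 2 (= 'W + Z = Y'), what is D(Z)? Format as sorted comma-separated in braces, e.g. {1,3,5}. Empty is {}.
Constraint 1 (W != X) on D(W)={2,6,7} D(X)={3,4,6,7}: no change
Constraint 2 (W + Z = Y) on D(W)={2,6,7} D(Z)={2,3,4,5,6,7} D(Y)={2,3,4,6,7}: W {2,6,7}->{2}; Z {2,3,4,5,6,7}->{2,4,5}; Y {2,3,4,6,7}->{4,6,7}
So after constraint 2: D(Z) = {2,4,5}

Answer: {2,4,5}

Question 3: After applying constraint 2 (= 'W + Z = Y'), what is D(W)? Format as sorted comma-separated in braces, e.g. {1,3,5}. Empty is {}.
Answer: {2}

Derivation:
Constraint 1 (W != X) on D(W)={2,6,7} D(X)={3,4,6,7}: no change
Constraint 2 (W + Z = Y) on D(W)={2,6,7} D(Z)={2,3,4,5,6,7} D(Y)={2,3,4,6,7}: W {2,6,7}->{2}; Z {2,3,4,5,6,7}->{2,4,5}; Y {2,3,4,6,7}->{4,6,7}
So after constraint 2: D(W) = {2}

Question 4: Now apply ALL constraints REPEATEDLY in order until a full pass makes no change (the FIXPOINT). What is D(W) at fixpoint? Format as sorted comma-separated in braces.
pass 0 (initial): D(W)={2,6,7}
pass 1: W {2,6,7}->{2}; Y {2,3,4,6,7}->{4,6,7}; Z {2,3,4,5,6,7}->{2,4,5}
pass 2: no change
Fixpoint after 2 passes: D(W) = {2}

Answer: {2}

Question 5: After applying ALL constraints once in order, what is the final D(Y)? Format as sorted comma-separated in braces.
Answer: {4,6,7}

Derivation:
Constraint 1 (W != X) on D(W)={2,6,7} D(X)={3,4,6,7}: no change
Constraint 2 (W + Z = Y) on D(W)={2,6,7} D(Z)={2,3,4,5,6,7} D(Y)={2,3,4,6,7}: W {2,6,7}->{2}; Z {2,3,4,5,6,7}->{2,4,5}; Y {2,3,4,6,7}->{4,6,7}
Constraint 3 (Z < Y) on D(Z)={2,4,5} D(Y)={4,6,7}: no change
So after all 3 constraints: D(Y) = {4,6,7}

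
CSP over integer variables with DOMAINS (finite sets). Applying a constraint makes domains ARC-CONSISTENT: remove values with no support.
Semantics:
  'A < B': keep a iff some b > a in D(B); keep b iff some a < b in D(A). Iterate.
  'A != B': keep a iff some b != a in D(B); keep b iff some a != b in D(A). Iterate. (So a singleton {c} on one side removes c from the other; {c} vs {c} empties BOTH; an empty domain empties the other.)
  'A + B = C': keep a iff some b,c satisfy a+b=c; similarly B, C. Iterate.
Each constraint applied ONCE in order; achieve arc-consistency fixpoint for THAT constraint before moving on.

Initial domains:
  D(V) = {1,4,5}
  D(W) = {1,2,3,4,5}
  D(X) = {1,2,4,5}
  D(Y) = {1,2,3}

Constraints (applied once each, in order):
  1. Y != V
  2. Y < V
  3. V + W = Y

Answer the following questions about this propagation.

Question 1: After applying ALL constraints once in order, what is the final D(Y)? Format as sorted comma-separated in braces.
Constraint 1 (Y != V) on D(Y)={1,2,3} D(V)={1,4,5}: no change
Constraint 2 (Y < V) on D(Y)={1,2,3} D(V)={1,4,5}: V {1,4,5}->{4,5}
Constraint 3 (V + W = Y) on D(V)={4,5} D(W)={1,2,3,4,5} D(Y)={1,2,3}: V {4,5}->{}; W {1,2,3,4,5}->{}; Y {1,2,3}->{}
So after all 3 constraints: D(Y) = {}

Answer: {}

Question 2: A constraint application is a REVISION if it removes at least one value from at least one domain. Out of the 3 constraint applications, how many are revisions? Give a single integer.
Constraint 1 (Y != V) on D(Y)={1,2,3} D(V)={1,4,5}: no change => not a revision
Constraint 2 (Y < V) on D(Y)={1,2,3} D(V)={1,4,5}: V {1,4,5}->{4,5} => REVISION
Constraint 3 (V + W = Y) on D(V)={4,5} D(W)={1,2,3,4,5} D(Y)={1,2,3}: V {4,5}->{}; W {1,2,3,4,5}->{}; Y {1,2,3}->{} => REVISION
Total revisions = 2

Answer: 2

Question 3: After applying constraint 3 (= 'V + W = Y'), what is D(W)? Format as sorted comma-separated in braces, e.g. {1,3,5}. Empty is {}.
Constraint 1 (Y != V) on D(Y)={1,2,3} D(V)={1,4,5}: no change
Constraint 2 (Y < V) on D(Y)={1,2,3} D(V)={1,4,5}: V {1,4,5}->{4,5}
Constraint 3 (V + W = Y) on D(V)={4,5} D(W)={1,2,3,4,5} D(Y)={1,2,3}: V {4,5}->{}; W {1,2,3,4,5}->{}; Y {1,2,3}->{}
So after constraint 3: D(W) = {}

Answer: {}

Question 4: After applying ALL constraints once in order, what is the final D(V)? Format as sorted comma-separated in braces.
Answer: {}

Derivation:
Constraint 1 (Y != V) on D(Y)={1,2,3} D(V)={1,4,5}: no change
Constraint 2 (Y < V) on D(Y)={1,2,3} D(V)={1,4,5}: V {1,4,5}->{4,5}
Constraint 3 (V + W = Y) on D(V)={4,5} D(W)={1,2,3,4,5} D(Y)={1,2,3}: V {4,5}->{}; W {1,2,3,4,5}->{}; Y {1,2,3}->{}
So after all 3 constraints: D(V) = {}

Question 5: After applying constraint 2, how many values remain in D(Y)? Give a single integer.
Constraint 1 (Y != V) on D(Y)={1,2,3} D(V)={1,4,5}: no change
Constraint 2 (Y < V) on D(Y)={1,2,3} D(V)={1,4,5}: V {1,4,5}->{4,5}
So after constraint 2: D(Y)={1,2,3}, size = 3

Answer: 3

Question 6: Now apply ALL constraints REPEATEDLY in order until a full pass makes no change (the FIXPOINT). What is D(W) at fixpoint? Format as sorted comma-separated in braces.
pass 0 (initial): D(W)={1,2,3,4,5}
pass 1: V {1,4,5}->{}; W {1,2,3,4,5}->{}; Y {1,2,3}->{}
pass 2: no change
Fixpoint after 2 passes: D(W) = {}

Answer: {}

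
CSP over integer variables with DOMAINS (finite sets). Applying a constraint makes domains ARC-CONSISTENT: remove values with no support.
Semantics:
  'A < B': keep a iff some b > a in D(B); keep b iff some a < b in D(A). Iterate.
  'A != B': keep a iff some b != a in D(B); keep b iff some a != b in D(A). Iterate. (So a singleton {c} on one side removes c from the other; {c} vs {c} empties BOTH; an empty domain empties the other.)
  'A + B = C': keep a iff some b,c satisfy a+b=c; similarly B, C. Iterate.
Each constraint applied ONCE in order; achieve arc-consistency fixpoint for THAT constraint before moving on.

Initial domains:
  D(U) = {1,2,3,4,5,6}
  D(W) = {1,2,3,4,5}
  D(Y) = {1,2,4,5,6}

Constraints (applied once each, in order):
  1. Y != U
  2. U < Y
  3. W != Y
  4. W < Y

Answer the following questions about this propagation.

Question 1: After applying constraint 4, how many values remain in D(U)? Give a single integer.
Constraint 1 (Y != U) on D(Y)={1,2,4,5,6} D(U)={1,2,3,4,5,6}: no change
Constraint 2 (U < Y) on D(U)={1,2,3,4,5,6} D(Y)={1,2,4,5,6}: U {1,2,3,4,5,6}->{1,2,3,4,5}; Y {1,2,4,5,6}->{2,4,5,6}
Constraint 3 (W != Y) on D(W)={1,2,3,4,5} D(Y)={2,4,5,6}: no change
Constraint 4 (W < Y) on D(W)={1,2,3,4,5} D(Y)={2,4,5,6}: no change
So after constraint 4: D(U)={1,2,3,4,5}, size = 5

Answer: 5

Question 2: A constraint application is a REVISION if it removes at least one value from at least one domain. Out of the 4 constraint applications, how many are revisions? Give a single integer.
Answer: 1

Derivation:
Constraint 1 (Y != U) on D(Y)={1,2,4,5,6} D(U)={1,2,3,4,5,6}: no change => not a revision
Constraint 2 (U < Y) on D(U)={1,2,3,4,5,6} D(Y)={1,2,4,5,6}: U {1,2,3,4,5,6}->{1,2,3,4,5}; Y {1,2,4,5,6}->{2,4,5,6} => REVISION
Constraint 3 (W != Y) on D(W)={1,2,3,4,5} D(Y)={2,4,5,6}: no change => not a revision
Constraint 4 (W < Y) on D(W)={1,2,3,4,5} D(Y)={2,4,5,6}: no change => not a revision
Total revisions = 1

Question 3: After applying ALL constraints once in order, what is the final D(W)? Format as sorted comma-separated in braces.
Constraint 1 (Y != U) on D(Y)={1,2,4,5,6} D(U)={1,2,3,4,5,6}: no change
Constraint 2 (U < Y) on D(U)={1,2,3,4,5,6} D(Y)={1,2,4,5,6}: U {1,2,3,4,5,6}->{1,2,3,4,5}; Y {1,2,4,5,6}->{2,4,5,6}
Constraint 3 (W != Y) on D(W)={1,2,3,4,5} D(Y)={2,4,5,6}: no change
Constraint 4 (W < Y) on D(W)={1,2,3,4,5} D(Y)={2,4,5,6}: no change
So after all 4 constraints: D(W) = {1,2,3,4,5}

Answer: {1,2,3,4,5}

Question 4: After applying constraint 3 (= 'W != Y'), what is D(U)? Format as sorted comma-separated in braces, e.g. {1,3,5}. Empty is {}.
Answer: {1,2,3,4,5}

Derivation:
Constraint 1 (Y != U) on D(Y)={1,2,4,5,6} D(U)={1,2,3,4,5,6}: no change
Constraint 2 (U < Y) on D(U)={1,2,3,4,5,6} D(Y)={1,2,4,5,6}: U {1,2,3,4,5,6}->{1,2,3,4,5}; Y {1,2,4,5,6}->{2,4,5,6}
Constraint 3 (W != Y) on D(W)={1,2,3,4,5} D(Y)={2,4,5,6}: no change
So after constraint 3: D(U) = {1,2,3,4,5}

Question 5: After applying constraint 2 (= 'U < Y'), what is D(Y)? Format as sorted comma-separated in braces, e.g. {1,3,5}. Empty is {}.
Answer: {2,4,5,6}

Derivation:
Constraint 1 (Y != U) on D(Y)={1,2,4,5,6} D(U)={1,2,3,4,5,6}: no change
Constraint 2 (U < Y) on D(U)={1,2,3,4,5,6} D(Y)={1,2,4,5,6}: U {1,2,3,4,5,6}->{1,2,3,4,5}; Y {1,2,4,5,6}->{2,4,5,6}
So after constraint 2: D(Y) = {2,4,5,6}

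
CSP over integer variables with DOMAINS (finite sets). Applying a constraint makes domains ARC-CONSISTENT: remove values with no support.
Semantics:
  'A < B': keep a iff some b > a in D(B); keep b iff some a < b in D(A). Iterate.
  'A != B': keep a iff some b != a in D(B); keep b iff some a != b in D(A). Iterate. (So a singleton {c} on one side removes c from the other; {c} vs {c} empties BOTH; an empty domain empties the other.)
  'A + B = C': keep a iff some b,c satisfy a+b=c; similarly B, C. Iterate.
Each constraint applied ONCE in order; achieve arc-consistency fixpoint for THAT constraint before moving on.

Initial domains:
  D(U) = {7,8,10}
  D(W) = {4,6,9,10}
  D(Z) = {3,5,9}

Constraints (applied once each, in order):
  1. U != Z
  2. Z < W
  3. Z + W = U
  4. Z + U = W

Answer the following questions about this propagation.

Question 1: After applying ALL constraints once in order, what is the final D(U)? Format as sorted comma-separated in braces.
Constraint 1 (U != Z) on D(U)={7,8,10} D(Z)={3,5,9}: no change
Constraint 2 (Z < W) on D(Z)={3,5,9} D(W)={4,6,9,10}: no change
Constraint 3 (Z + W = U) on D(Z)={3,5,9} D(W)={4,6,9,10} D(U)={7,8,10}: Z {3,5,9}->{3}; W {4,6,9,10}->{4}; U {7,8,10}->{7}
Constraint 4 (Z + U = W) on D(Z)={3} D(U)={7} D(W)={4}: Z {3}->{}; U {7}->{}; W {4}->{}
So after all 4 constraints: D(U) = {}

Answer: {}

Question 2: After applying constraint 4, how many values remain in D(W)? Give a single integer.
Answer: 0

Derivation:
Constraint 1 (U != Z) on D(U)={7,8,10} D(Z)={3,5,9}: no change
Constraint 2 (Z < W) on D(Z)={3,5,9} D(W)={4,6,9,10}: no change
Constraint 3 (Z + W = U) on D(Z)={3,5,9} D(W)={4,6,9,10} D(U)={7,8,10}: Z {3,5,9}->{3}; W {4,6,9,10}->{4}; U {7,8,10}->{7}
Constraint 4 (Z + U = W) on D(Z)={3} D(U)={7} D(W)={4}: Z {3}->{}; U {7}->{}; W {4}->{}
So after constraint 4: D(W)={}, size = 0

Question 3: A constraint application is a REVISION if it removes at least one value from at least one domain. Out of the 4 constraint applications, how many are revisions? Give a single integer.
Answer: 2

Derivation:
Constraint 1 (U != Z) on D(U)={7,8,10} D(Z)={3,5,9}: no change => not a revision
Constraint 2 (Z < W) on D(Z)={3,5,9} D(W)={4,6,9,10}: no change => not a revision
Constraint 3 (Z + W = U) on D(Z)={3,5,9} D(W)={4,6,9,10} D(U)={7,8,10}: Z {3,5,9}->{3}; W {4,6,9,10}->{4}; U {7,8,10}->{7} => REVISION
Constraint 4 (Z + U = W) on D(Z)={3} D(U)={7} D(W)={4}: Z {3}->{}; U {7}->{}; W {4}->{} => REVISION
Total revisions = 2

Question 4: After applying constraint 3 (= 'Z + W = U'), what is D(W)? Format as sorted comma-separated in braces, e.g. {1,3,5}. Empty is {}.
Answer: {4}

Derivation:
Constraint 1 (U != Z) on D(U)={7,8,10} D(Z)={3,5,9}: no change
Constraint 2 (Z < W) on D(Z)={3,5,9} D(W)={4,6,9,10}: no change
Constraint 3 (Z + W = U) on D(Z)={3,5,9} D(W)={4,6,9,10} D(U)={7,8,10}: Z {3,5,9}->{3}; W {4,6,9,10}->{4}; U {7,8,10}->{7}
So after constraint 3: D(W) = {4}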